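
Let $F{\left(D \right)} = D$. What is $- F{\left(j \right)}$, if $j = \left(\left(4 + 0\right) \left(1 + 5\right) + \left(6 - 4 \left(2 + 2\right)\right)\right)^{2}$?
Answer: $-196$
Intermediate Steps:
$j = 196$ ($j = \left(4 \cdot 6 + \left(6 - 16\right)\right)^{2} = \left(24 + \left(6 - 16\right)\right)^{2} = \left(24 - 10\right)^{2} = 14^{2} = 196$)
$- F{\left(j \right)} = \left(-1\right) 196 = -196$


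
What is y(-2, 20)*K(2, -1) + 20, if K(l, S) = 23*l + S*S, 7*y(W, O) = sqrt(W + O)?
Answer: 20 + 141*sqrt(2)/7 ≈ 48.486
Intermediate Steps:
y(W, O) = sqrt(O + W)/7 (y(W, O) = sqrt(W + O)/7 = sqrt(O + W)/7)
K(l, S) = S**2 + 23*l (K(l, S) = 23*l + S**2 = S**2 + 23*l)
y(-2, 20)*K(2, -1) + 20 = (sqrt(20 - 2)/7)*((-1)**2 + 23*2) + 20 = (sqrt(18)/7)*(1 + 46) + 20 = ((3*sqrt(2))/7)*47 + 20 = (3*sqrt(2)/7)*47 + 20 = 141*sqrt(2)/7 + 20 = 20 + 141*sqrt(2)/7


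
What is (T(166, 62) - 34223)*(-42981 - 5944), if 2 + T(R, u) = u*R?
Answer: 1170922025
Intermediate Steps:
T(R, u) = -2 + R*u (T(R, u) = -2 + u*R = -2 + R*u)
(T(166, 62) - 34223)*(-42981 - 5944) = ((-2 + 166*62) - 34223)*(-42981 - 5944) = ((-2 + 10292) - 34223)*(-48925) = (10290 - 34223)*(-48925) = -23933*(-48925) = 1170922025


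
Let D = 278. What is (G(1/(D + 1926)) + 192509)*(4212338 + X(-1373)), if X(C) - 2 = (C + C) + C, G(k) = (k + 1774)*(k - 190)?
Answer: -2954885526562832659/4857616 ≈ -6.0830e+11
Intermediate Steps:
G(k) = (-190 + k)*(1774 + k) (G(k) = (1774 + k)*(-190 + k) = (-190 + k)*(1774 + k))
X(C) = 2 + 3*C (X(C) = 2 + ((C + C) + C) = 2 + (2*C + C) = 2 + 3*C)
(G(1/(D + 1926)) + 192509)*(4212338 + X(-1373)) = ((-337060 + (1/(278 + 1926))² + 1584/(278 + 1926)) + 192509)*(4212338 + (2 + 3*(-1373))) = ((-337060 + (1/2204)² + 1584/2204) + 192509)*(4212338 + (2 - 4119)) = ((-337060 + (1/2204)² + 1584*(1/2204)) + 192509)*(4212338 - 4117) = ((-337060 + 1/4857616 + 396/551) + 192509)*4208221 = (-1637304557823/4857616 + 192509)*4208221 = -702169759279/4857616*4208221 = -2954885526562832659/4857616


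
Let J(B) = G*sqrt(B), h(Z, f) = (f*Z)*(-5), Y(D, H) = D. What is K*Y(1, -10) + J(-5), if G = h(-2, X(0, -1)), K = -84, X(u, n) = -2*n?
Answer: -84 + 20*I*sqrt(5) ≈ -84.0 + 44.721*I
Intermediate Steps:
h(Z, f) = -5*Z*f (h(Z, f) = (Z*f)*(-5) = -5*Z*f)
G = 20 (G = -5*(-2)*(-2*(-1)) = -5*(-2)*2 = 20)
J(B) = 20*sqrt(B)
K*Y(1, -10) + J(-5) = -84*1 + 20*sqrt(-5) = -84 + 20*(I*sqrt(5)) = -84 + 20*I*sqrt(5)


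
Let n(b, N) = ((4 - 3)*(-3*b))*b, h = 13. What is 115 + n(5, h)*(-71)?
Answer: 5440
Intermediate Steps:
n(b, N) = -3*b**2 (n(b, N) = (1*(-3*b))*b = (-3*b)*b = -3*b**2)
115 + n(5, h)*(-71) = 115 - 3*5**2*(-71) = 115 - 3*25*(-71) = 115 - 75*(-71) = 115 + 5325 = 5440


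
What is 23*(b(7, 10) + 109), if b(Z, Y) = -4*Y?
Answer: 1587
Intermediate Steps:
23*(b(7, 10) + 109) = 23*(-4*10 + 109) = 23*(-40 + 109) = 23*69 = 1587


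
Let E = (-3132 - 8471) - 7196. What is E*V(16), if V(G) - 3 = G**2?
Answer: -4868941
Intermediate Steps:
V(G) = 3 + G**2
E = -18799 (E = -11603 - 7196 = -18799)
E*V(16) = -18799*(3 + 16**2) = -18799*(3 + 256) = -18799*259 = -4868941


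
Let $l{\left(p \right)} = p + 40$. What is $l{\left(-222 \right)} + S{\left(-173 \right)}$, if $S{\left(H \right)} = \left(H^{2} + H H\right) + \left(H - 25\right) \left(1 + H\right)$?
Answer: $93732$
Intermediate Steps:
$S{\left(H \right)} = 2 H^{2} + \left(1 + H\right) \left(-25 + H\right)$ ($S{\left(H \right)} = \left(H^{2} + H^{2}\right) + \left(-25 + H\right) \left(1 + H\right) = 2 H^{2} + \left(1 + H\right) \left(-25 + H\right)$)
$l{\left(p \right)} = 40 + p$
$l{\left(-222 \right)} + S{\left(-173 \right)} = \left(40 - 222\right) - \left(-4127 - 89787\right) = -182 + \left(-25 + 4152 + 3 \cdot 29929\right) = -182 + \left(-25 + 4152 + 89787\right) = -182 + 93914 = 93732$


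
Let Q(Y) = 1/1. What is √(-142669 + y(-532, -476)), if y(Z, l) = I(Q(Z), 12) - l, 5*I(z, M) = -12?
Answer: I*√3554885/5 ≈ 377.09*I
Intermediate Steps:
Q(Y) = 1 (Q(Y) = 1*1 = 1)
I(z, M) = -12/5 (I(z, M) = (⅕)*(-12) = -12/5)
y(Z, l) = -12/5 - l
√(-142669 + y(-532, -476)) = √(-142669 + (-12/5 - 1*(-476))) = √(-142669 + (-12/5 + 476)) = √(-142669 + 2368/5) = √(-710977/5) = I*√3554885/5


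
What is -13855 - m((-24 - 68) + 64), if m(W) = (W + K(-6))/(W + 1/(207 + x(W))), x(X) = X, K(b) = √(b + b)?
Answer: -69432417/5011 + 358*I*√3/5011 ≈ -13856.0 + 0.12374*I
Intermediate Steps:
K(b) = √2*√b (K(b) = √(2*b) = √2*√b)
m(W) = (W + 2*I*√3)/(W + 1/(207 + W)) (m(W) = (W + √2*√(-6))/(W + 1/(207 + W)) = (W + √2*(I*√6))/(W + 1/(207 + W)) = (W + 2*I*√3)/(W + 1/(207 + W)))
-13855 - m((-24 - 68) + 64) = -13855 - (((-24 - 68) + 64)² + 207*((-24 - 68) + 64) + 414*I*√3 + 2*I*((-24 - 68) + 64)*√3)/(1 + ((-24 - 68) + 64)² + 207*((-24 - 68) + 64)) = -13855 - ((-92 + 64)² + 207*(-92 + 64) + 414*I*√3 + 2*I*(-92 + 64)*√3)/(1 + (-92 + 64)² + 207*(-92 + 64)) = -13855 - ((-28)² + 207*(-28) + 414*I*√3 + 2*I*(-28)*√3)/(1 + (-28)² + 207*(-28)) = -13855 - (784 - 5796 + 414*I*√3 - 56*I*√3)/(1 + 784 - 5796) = -13855 - (-5012 + 358*I*√3)/(-5011) = -13855 - (-1)*(-5012 + 358*I*√3)/5011 = -13855 - (5012/5011 - 358*I*√3/5011) = -13855 + (-5012/5011 + 358*I*√3/5011) = -69432417/5011 + 358*I*√3/5011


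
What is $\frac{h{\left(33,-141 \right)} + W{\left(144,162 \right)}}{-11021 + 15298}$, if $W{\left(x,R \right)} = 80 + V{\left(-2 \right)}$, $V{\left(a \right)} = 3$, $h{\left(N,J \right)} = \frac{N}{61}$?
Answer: $\frac{56}{2867} \approx 0.019533$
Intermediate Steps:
$h{\left(N,J \right)} = \frac{N}{61}$ ($h{\left(N,J \right)} = N \frac{1}{61} = \frac{N}{61}$)
$W{\left(x,R \right)} = 83$ ($W{\left(x,R \right)} = 80 + 3 = 83$)
$\frac{h{\left(33,-141 \right)} + W{\left(144,162 \right)}}{-11021 + 15298} = \frac{\frac{1}{61} \cdot 33 + 83}{-11021 + 15298} = \frac{\frac{33}{61} + 83}{4277} = \frac{5096}{61} \cdot \frac{1}{4277} = \frac{56}{2867}$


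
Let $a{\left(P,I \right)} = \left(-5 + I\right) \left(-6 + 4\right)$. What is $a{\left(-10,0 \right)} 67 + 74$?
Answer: $744$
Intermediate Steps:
$a{\left(P,I \right)} = 10 - 2 I$ ($a{\left(P,I \right)} = \left(-5 + I\right) \left(-2\right) = 10 - 2 I$)
$a{\left(-10,0 \right)} 67 + 74 = \left(10 - 0\right) 67 + 74 = \left(10 + 0\right) 67 + 74 = 10 \cdot 67 + 74 = 670 + 74 = 744$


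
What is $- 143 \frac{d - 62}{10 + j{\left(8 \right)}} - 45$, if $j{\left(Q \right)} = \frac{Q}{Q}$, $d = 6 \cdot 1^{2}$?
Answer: $683$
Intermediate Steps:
$d = 6$ ($d = 6 \cdot 1 = 6$)
$j{\left(Q \right)} = 1$
$- 143 \frac{d - 62}{10 + j{\left(8 \right)}} - 45 = - 143 \frac{6 - 62}{10 + 1} - 45 = - 143 \left(- \frac{56}{11}\right) - 45 = - 143 \left(\left(-56\right) \frac{1}{11}\right) - 45 = \left(-143\right) \left(- \frac{56}{11}\right) - 45 = 728 - 45 = 683$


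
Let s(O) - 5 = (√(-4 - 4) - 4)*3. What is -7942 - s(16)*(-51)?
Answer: -8299 + 306*I*√2 ≈ -8299.0 + 432.75*I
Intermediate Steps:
s(O) = -7 + 6*I*√2 (s(O) = 5 + (√(-4 - 4) - 4)*3 = 5 + (√(-8) - 4)*3 = 5 + (2*I*√2 - 4)*3 = 5 + (-4 + 2*I*√2)*3 = 5 + (-12 + 6*I*√2) = -7 + 6*I*√2)
-7942 - s(16)*(-51) = -7942 - (-7 + 6*I*√2)*(-51) = -7942 - (357 - 306*I*√2) = -7942 + (-357 + 306*I*√2) = -8299 + 306*I*√2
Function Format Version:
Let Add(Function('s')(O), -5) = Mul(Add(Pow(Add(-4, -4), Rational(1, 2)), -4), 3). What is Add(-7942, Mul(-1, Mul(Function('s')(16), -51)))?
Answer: Add(-8299, Mul(306, I, Pow(2, Rational(1, 2)))) ≈ Add(-8299.0, Mul(432.75, I))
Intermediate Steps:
Function('s')(O) = Add(-7, Mul(6, I, Pow(2, Rational(1, 2)))) (Function('s')(O) = Add(5, Mul(Add(Pow(Add(-4, -4), Rational(1, 2)), -4), 3)) = Add(5, Mul(Add(Pow(-8, Rational(1, 2)), -4), 3)) = Add(5, Mul(Add(Mul(2, I, Pow(2, Rational(1, 2))), -4), 3)) = Add(5, Mul(Add(-4, Mul(2, I, Pow(2, Rational(1, 2)))), 3)) = Add(5, Add(-12, Mul(6, I, Pow(2, Rational(1, 2))))) = Add(-7, Mul(6, I, Pow(2, Rational(1, 2)))))
Add(-7942, Mul(-1, Mul(Function('s')(16), -51))) = Add(-7942, Mul(-1, Mul(Add(-7, Mul(6, I, Pow(2, Rational(1, 2)))), -51))) = Add(-7942, Mul(-1, Add(357, Mul(-306, I, Pow(2, Rational(1, 2)))))) = Add(-7942, Add(-357, Mul(306, I, Pow(2, Rational(1, 2))))) = Add(-8299, Mul(306, I, Pow(2, Rational(1, 2))))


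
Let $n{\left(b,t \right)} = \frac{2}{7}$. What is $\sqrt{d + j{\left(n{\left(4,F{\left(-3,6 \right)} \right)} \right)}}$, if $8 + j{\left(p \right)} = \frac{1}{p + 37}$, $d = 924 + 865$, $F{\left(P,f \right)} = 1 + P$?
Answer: $\frac{4 \sqrt{842537}}{87} \approx 42.202$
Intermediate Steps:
$n{\left(b,t \right)} = \frac{2}{7}$ ($n{\left(b,t \right)} = 2 \cdot \frac{1}{7} = \frac{2}{7}$)
$d = 1789$
$j{\left(p \right)} = -8 + \frac{1}{37 + p}$ ($j{\left(p \right)} = -8 + \frac{1}{p + 37} = -8 + \frac{1}{37 + p}$)
$\sqrt{d + j{\left(n{\left(4,F{\left(-3,6 \right)} \right)} \right)}} = \sqrt{1789 + \frac{-295 - \frac{16}{7}}{37 + \frac{2}{7}}} = \sqrt{1789 + \frac{-295 - \frac{16}{7}}{\frac{261}{7}}} = \sqrt{1789 + \frac{7}{261} \left(- \frac{2081}{7}\right)} = \sqrt{1789 - \frac{2081}{261}} = \sqrt{\frac{464848}{261}} = \frac{4 \sqrt{842537}}{87}$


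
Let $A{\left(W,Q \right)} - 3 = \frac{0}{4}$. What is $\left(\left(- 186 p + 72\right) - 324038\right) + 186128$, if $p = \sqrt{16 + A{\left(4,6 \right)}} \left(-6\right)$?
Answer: $-137838 + 1116 \sqrt{19} \approx -1.3297 \cdot 10^{5}$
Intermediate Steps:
$A{\left(W,Q \right)} = 3$ ($A{\left(W,Q \right)} = 3 + \frac{0}{4} = 3 + 0 \cdot \frac{1}{4} = 3 + 0 = 3$)
$p = - 6 \sqrt{19}$ ($p = \sqrt{16 + 3} \left(-6\right) = \sqrt{19} \left(-6\right) = - 6 \sqrt{19} \approx -26.153$)
$\left(\left(- 186 p + 72\right) - 324038\right) + 186128 = \left(\left(- 186 \left(- 6 \sqrt{19}\right) + 72\right) - 324038\right) + 186128 = \left(\left(1116 \sqrt{19} + 72\right) - 324038\right) + 186128 = \left(\left(72 + 1116 \sqrt{19}\right) - 324038\right) + 186128 = \left(-323966 + 1116 \sqrt{19}\right) + 186128 = -137838 + 1116 \sqrt{19}$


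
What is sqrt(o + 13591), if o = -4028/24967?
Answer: sqrt(8471864083523)/24967 ≈ 116.58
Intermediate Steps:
o = -4028/24967 (o = -4028*1/24967 = -4028/24967 ≈ -0.16133)
sqrt(o + 13591) = sqrt(-4028/24967 + 13591) = sqrt(339322469/24967) = sqrt(8471864083523)/24967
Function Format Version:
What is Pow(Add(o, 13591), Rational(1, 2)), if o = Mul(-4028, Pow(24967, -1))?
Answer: Mul(Rational(1, 24967), Pow(8471864083523, Rational(1, 2))) ≈ 116.58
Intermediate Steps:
o = Rational(-4028, 24967) (o = Mul(-4028, Rational(1, 24967)) = Rational(-4028, 24967) ≈ -0.16133)
Pow(Add(o, 13591), Rational(1, 2)) = Pow(Add(Rational(-4028, 24967), 13591), Rational(1, 2)) = Pow(Rational(339322469, 24967), Rational(1, 2)) = Mul(Rational(1, 24967), Pow(8471864083523, Rational(1, 2)))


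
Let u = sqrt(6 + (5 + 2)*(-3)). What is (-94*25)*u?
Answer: -2350*I*sqrt(15) ≈ -9101.5*I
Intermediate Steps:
u = I*sqrt(15) (u = sqrt(6 + 7*(-3)) = sqrt(6 - 21) = sqrt(-15) = I*sqrt(15) ≈ 3.873*I)
(-94*25)*u = (-94*25)*(I*sqrt(15)) = -2350*I*sqrt(15)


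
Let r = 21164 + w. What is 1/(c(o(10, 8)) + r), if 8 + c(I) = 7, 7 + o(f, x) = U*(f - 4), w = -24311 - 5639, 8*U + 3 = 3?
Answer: -1/8787 ≈ -0.00011380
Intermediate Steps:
U = 0 (U = -3/8 + (⅛)*3 = -3/8 + 3/8 = 0)
w = -29950
o(f, x) = -7 (o(f, x) = -7 + 0*(f - 4) = -7 + 0*(-4 + f) = -7 + 0 = -7)
c(I) = -1 (c(I) = -8 + 7 = -1)
r = -8786 (r = 21164 - 29950 = -8786)
1/(c(o(10, 8)) + r) = 1/(-1 - 8786) = 1/(-8787) = -1/8787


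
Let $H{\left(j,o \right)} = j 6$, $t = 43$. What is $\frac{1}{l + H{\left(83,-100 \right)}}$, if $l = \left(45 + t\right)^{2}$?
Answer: $\frac{1}{8242} \approx 0.00012133$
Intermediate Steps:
$H{\left(j,o \right)} = 6 j$
$l = 7744$ ($l = \left(45 + 43\right)^{2} = 88^{2} = 7744$)
$\frac{1}{l + H{\left(83,-100 \right)}} = \frac{1}{7744 + 6 \cdot 83} = \frac{1}{7744 + 498} = \frac{1}{8242}$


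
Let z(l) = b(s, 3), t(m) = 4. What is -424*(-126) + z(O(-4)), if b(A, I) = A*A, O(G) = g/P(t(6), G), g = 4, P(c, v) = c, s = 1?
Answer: 53425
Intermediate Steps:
O(G) = 1 (O(G) = 4/4 = 4*(¼) = 1)
b(A, I) = A²
z(l) = 1 (z(l) = 1² = 1)
-424*(-126) + z(O(-4)) = -424*(-126) + 1 = 53424 + 1 = 53425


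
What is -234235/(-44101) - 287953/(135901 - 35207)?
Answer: 54708763/22315106 ≈ 2.4516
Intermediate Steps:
-234235/(-44101) - 287953/(135901 - 35207) = -234235*(-1/44101) - 287953/100694 = 234235/44101 - 287953*1/100694 = 234235/44101 - 1447/506 = 54708763/22315106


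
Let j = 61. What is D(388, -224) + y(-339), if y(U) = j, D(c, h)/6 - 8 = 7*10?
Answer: 529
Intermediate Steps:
D(c, h) = 468 (D(c, h) = 48 + 6*(7*10) = 48 + 6*70 = 48 + 420 = 468)
y(U) = 61
D(388, -224) + y(-339) = 468 + 61 = 529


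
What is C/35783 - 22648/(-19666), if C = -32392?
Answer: 86696156/351854239 ≈ 0.24640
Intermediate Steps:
C/35783 - 22648/(-19666) = -32392/35783 - 22648/(-19666) = -32392*1/35783 - 22648*(-1/19666) = -32392/35783 + 11324/9833 = 86696156/351854239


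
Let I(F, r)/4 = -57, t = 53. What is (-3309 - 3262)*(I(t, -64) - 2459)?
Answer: 17656277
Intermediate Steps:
I(F, r) = -228 (I(F, r) = 4*(-57) = -228)
(-3309 - 3262)*(I(t, -64) - 2459) = (-3309 - 3262)*(-228 - 2459) = -6571*(-2687) = 17656277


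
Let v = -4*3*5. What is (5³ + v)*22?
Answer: 1430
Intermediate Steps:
v = -60 (v = -12*5 = -60)
(5³ + v)*22 = (5³ - 60)*22 = (125 - 60)*22 = 65*22 = 1430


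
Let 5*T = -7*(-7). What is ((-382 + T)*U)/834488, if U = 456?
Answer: -106077/521555 ≈ -0.20339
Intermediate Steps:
T = 49/5 (T = (-7*(-7))/5 = (1/5)*49 = 49/5 ≈ 9.8000)
((-382 + T)*U)/834488 = ((-382 + 49/5)*456)/834488 = -1861/5*456*(1/834488) = -848616/5*1/834488 = -106077/521555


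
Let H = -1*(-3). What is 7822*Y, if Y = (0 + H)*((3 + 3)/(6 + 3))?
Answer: 15644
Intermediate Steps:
H = 3
Y = 2 (Y = (0 + 3)*((3 + 3)/(6 + 3)) = 3*(6/9) = 3*(6*(⅑)) = 3*(⅔) = 2)
7822*Y = 7822*2 = 15644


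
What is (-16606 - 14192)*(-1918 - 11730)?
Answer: 420331104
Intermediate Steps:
(-16606 - 14192)*(-1918 - 11730) = -30798*(-13648) = 420331104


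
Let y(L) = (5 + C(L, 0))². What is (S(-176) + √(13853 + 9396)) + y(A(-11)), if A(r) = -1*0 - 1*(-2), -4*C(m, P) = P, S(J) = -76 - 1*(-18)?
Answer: -33 + √23249 ≈ 119.48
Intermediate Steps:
S(J) = -58 (S(J) = -76 + 18 = -58)
C(m, P) = -P/4
A(r) = 2 (A(r) = 0 + 2 = 2)
y(L) = 25 (y(L) = (5 - ¼*0)² = (5 + 0)² = 5² = 25)
(S(-176) + √(13853 + 9396)) + y(A(-11)) = (-58 + √(13853 + 9396)) + 25 = (-58 + √23249) + 25 = -33 + √23249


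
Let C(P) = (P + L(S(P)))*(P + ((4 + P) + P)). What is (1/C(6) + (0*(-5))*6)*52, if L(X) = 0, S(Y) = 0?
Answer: 13/33 ≈ 0.39394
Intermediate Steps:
C(P) = P*(4 + 3*P) (C(P) = (P + 0)*(P + ((4 + P) + P)) = P*(P + (4 + 2*P)) = P*(4 + 3*P))
(1/C(6) + (0*(-5))*6)*52 = (1/(6*(4 + 3*6)) + (0*(-5))*6)*52 = (1/(6*(4 + 18)) + 0*6)*52 = (1/(6*22) + 0)*52 = (1/132 + 0)*52 = (1/132)*52 = 13/33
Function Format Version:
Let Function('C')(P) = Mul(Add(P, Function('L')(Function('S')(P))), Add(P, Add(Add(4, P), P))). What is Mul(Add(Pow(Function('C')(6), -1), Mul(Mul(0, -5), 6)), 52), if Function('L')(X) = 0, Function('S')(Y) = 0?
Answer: Rational(13, 33) ≈ 0.39394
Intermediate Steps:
Function('C')(P) = Mul(P, Add(4, Mul(3, P))) (Function('C')(P) = Mul(Add(P, 0), Add(P, Add(Add(4, P), P))) = Mul(P, Add(P, Add(4, Mul(2, P)))) = Mul(P, Add(4, Mul(3, P))))
Mul(Add(Pow(Function('C')(6), -1), Mul(Mul(0, -5), 6)), 52) = Mul(Add(Pow(Mul(6, Add(4, Mul(3, 6))), -1), Mul(Mul(0, -5), 6)), 52) = Mul(Add(Pow(Mul(6, Add(4, 18)), -1), Mul(0, 6)), 52) = Mul(Add(Pow(Mul(6, 22), -1), 0), 52) = Mul(Add(Pow(132, -1), 0), 52) = Mul(Add(Rational(1, 132), 0), 52) = Mul(Rational(1, 132), 52) = Rational(13, 33)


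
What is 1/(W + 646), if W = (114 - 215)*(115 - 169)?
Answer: 1/6100 ≈ 0.00016393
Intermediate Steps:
W = 5454 (W = -101*(-54) = 5454)
1/(W + 646) = 1/(5454 + 646) = 1/6100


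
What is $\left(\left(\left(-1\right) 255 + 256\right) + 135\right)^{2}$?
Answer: $18496$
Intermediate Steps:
$\left(\left(\left(-1\right) 255 + 256\right) + 135\right)^{2} = \left(\left(-255 + 256\right) + 135\right)^{2} = \left(1 + 135\right)^{2} = 136^{2} = 18496$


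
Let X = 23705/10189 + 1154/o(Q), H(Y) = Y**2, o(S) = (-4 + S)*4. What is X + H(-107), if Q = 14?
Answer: 2339430373/203780 ≈ 11480.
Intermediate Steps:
o(S) = -16 + 4*S
X = 6353153/203780 (X = 23705/10189 + 1154/(-16 + 4*14) = 23705*(1/10189) + 1154/(-16 + 56) = 23705/10189 + 1154/40 = 23705/10189 + 1154*(1/40) = 23705/10189 + 577/20 = 6353153/203780 ≈ 31.177)
X + H(-107) = 6353153/203780 + (-107)**2 = 6353153/203780 + 11449 = 2339430373/203780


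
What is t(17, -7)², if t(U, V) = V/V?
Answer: 1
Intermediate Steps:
t(U, V) = 1
t(17, -7)² = 1² = 1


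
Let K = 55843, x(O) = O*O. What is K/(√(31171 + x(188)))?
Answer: 55843*√66515/66515 ≈ 216.53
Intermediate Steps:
x(O) = O²
K/(√(31171 + x(188))) = 55843/(√(31171 + 188²)) = 55843/(√(31171 + 35344)) = 55843/(√66515) = 55843*(√66515/66515) = 55843*√66515/66515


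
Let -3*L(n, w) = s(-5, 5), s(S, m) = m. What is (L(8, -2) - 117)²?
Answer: 126736/9 ≈ 14082.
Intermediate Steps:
L(n, w) = -5/3 (L(n, w) = -⅓*5 = -5/3)
(L(8, -2) - 117)² = (-5/3 - 117)² = (-356/3)² = 126736/9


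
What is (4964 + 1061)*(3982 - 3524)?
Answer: 2759450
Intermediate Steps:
(4964 + 1061)*(3982 - 3524) = 6025*458 = 2759450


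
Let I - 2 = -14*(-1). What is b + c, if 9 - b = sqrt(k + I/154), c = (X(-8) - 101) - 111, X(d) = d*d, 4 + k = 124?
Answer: -139 - 68*sqrt(154)/77 ≈ -149.96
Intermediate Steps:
k = 120 (k = -4 + 124 = 120)
I = 16 (I = 2 - 14*(-1) = 2 + 14 = 16)
X(d) = d**2
c = -148 (c = ((-8)**2 - 101) - 111 = (64 - 101) - 111 = -37 - 111 = -148)
b = 9 - 68*sqrt(154)/77 (b = 9 - sqrt(120 + 16/154) = 9 - sqrt(120 + 16*(1/154)) = 9 - sqrt(120 + 8/77) = 9 - sqrt(9248/77) = 9 - 68*sqrt(154)/77 ≈ -1.9592)
b + c = (9 - 68*sqrt(154)/77) - 148 = -139 - 68*sqrt(154)/77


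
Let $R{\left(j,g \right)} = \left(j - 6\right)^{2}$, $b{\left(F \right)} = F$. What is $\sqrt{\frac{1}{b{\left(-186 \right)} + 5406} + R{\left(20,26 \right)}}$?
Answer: $\frac{\sqrt{148352545}}{870} \approx 14.0$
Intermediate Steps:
$R{\left(j,g \right)} = \left(-6 + j\right)^{2}$
$\sqrt{\frac{1}{b{\left(-186 \right)} + 5406} + R{\left(20,26 \right)}} = \sqrt{\frac{1}{-186 + 5406} + \left(-6 + 20\right)^{2}} = \sqrt{\frac{1}{5220} + 14^{2}} = \sqrt{\frac{1}{5220} + 196} = \sqrt{\frac{1023121}{5220}} = \frac{\sqrt{148352545}}{870}$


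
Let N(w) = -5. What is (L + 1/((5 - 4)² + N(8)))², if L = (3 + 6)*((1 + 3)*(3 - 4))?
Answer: 21025/16 ≈ 1314.1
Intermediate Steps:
L = -36 (L = 9*(4*(-1)) = 9*(-4) = -36)
(L + 1/((5 - 4)² + N(8)))² = (-36 + 1/((5 - 4)² - 5))² = (-36 + 1/(1² - 5))² = (-36 + 1/(1 - 5))² = (-36 + 1/(-4))² = (-36 - ¼)² = (-145/4)² = 21025/16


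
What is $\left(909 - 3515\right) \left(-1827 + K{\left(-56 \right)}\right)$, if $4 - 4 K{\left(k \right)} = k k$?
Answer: $6801660$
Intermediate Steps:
$K{\left(k \right)} = 1 - \frac{k^{2}}{4}$ ($K{\left(k \right)} = 1 - \frac{k k}{4} = 1 - \frac{k^{2}}{4}$)
$\left(909 - 3515\right) \left(-1827 + K{\left(-56 \right)}\right) = \left(909 - 3515\right) \left(-1827 + \left(1 - \frac{\left(-56\right)^{2}}{4}\right)\right) = - 2606 \left(-1827 + \left(1 - 784\right)\right) = - 2606 \left(-1827 - 783\right) = \left(-2606\right) \left(-2610\right) = 6801660$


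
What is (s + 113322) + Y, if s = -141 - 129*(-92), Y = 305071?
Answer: 430120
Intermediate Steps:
s = 11727 (s = -141 + 11868 = 11727)
(s + 113322) + Y = (11727 + 113322) + 305071 = 125049 + 305071 = 430120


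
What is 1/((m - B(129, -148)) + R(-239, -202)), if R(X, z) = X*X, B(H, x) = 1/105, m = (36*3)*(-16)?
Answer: 105/5816264 ≈ 1.8053e-5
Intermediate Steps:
m = -1728 (m = 108*(-16) = -1728)
B(H, x) = 1/105
R(X, z) = X**2
1/((m - B(129, -148)) + R(-239, -202)) = 1/((-1728 - 1*1/105) + (-239)**2) = 1/((-1728 - 1/105) + 57121) = 1/(-181441/105 + 57121) = 1/(5816264/105) = 105/5816264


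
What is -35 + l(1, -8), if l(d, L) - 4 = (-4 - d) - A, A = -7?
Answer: -29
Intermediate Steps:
l(d, L) = 7 - d (l(d, L) = 4 + ((-4 - d) - 1*(-7)) = 4 + ((-4 - d) + 7) = 4 + (3 - d) = 7 - d)
-35 + l(1, -8) = -35 + (7 - 1*1) = -35 + (7 - 1) = -35 + 6 = -29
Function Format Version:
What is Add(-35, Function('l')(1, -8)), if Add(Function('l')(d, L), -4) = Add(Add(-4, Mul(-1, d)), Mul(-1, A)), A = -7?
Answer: -29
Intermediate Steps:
Function('l')(d, L) = Add(7, Mul(-1, d)) (Function('l')(d, L) = Add(4, Add(Add(-4, Mul(-1, d)), Mul(-1, -7))) = Add(4, Add(Add(-4, Mul(-1, d)), 7)) = Add(4, Add(3, Mul(-1, d))) = Add(7, Mul(-1, d)))
Add(-35, Function('l')(1, -8)) = Add(-35, Add(7, Mul(-1, 1))) = Add(-35, Add(7, -1)) = Add(-35, 6) = -29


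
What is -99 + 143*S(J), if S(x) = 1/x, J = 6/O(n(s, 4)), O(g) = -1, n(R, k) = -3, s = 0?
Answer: -737/6 ≈ -122.83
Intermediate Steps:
J = -6 (J = 6/(-1) = 6*(-1) = -6)
-99 + 143*S(J) = -99 + 143/(-6) = -99 + 143*(-⅙) = -99 - 143/6 = -737/6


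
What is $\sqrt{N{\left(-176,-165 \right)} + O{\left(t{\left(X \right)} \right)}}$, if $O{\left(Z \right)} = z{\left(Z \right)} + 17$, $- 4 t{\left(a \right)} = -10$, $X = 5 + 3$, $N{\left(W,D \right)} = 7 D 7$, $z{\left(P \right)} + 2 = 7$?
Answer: $i \sqrt{8063} \approx 89.794 i$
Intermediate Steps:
$z{\left(P \right)} = 5$ ($z{\left(P \right)} = -2 + 7 = 5$)
$N{\left(W,D \right)} = 49 D$
$X = 8$
$t{\left(a \right)} = \frac{5}{2}$ ($t{\left(a \right)} = \left(- \frac{1}{4}\right) \left(-10\right) = \frac{5}{2}$)
$O{\left(Z \right)} = 22$ ($O{\left(Z \right)} = 5 + 17 = 22$)
$\sqrt{N{\left(-176,-165 \right)} + O{\left(t{\left(X \right)} \right)}} = \sqrt{49 \left(-165\right) + 22} = \sqrt{-8085 + 22} = \sqrt{-8063} = i \sqrt{8063}$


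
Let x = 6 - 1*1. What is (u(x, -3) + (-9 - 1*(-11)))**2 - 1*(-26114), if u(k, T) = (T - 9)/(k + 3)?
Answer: 104457/4 ≈ 26114.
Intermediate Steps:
x = 5 (x = 6 - 1 = 5)
u(k, T) = (-9 + T)/(3 + k)
(u(x, -3) + (-9 - 1*(-11)))**2 - 1*(-26114) = ((-9 - 3)/(3 + 5) + (-9 - 1*(-11)))**2 - 1*(-26114) = (-12/8 + (-9 + 11))**2 + 26114 = ((1/8)*(-12) + 2)**2 + 26114 = (-3/2 + 2)**2 + 26114 = (1/2)**2 + 26114 = 1/4 + 26114 = 104457/4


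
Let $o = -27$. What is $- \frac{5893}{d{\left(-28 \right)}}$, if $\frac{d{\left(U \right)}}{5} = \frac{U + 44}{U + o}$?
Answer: $\frac{64823}{16} \approx 4051.4$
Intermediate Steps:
$d{\left(U \right)} = \frac{5 \left(44 + U\right)}{-27 + U}$ ($d{\left(U \right)} = 5 \frac{U + 44}{U - 27} = 5 \frac{44 + U}{-27 + U} = \frac{5 \left(44 + U\right)}{-27 + U}$)
$- \frac{5893}{d{\left(-28 \right)}} = - \frac{5893}{5 \frac{1}{-27 - 28} \left(44 - 28\right)} = - \frac{5893}{5 \frac{1}{-55} \cdot 16} = - \frac{5893}{5 \left(- \frac{1}{55}\right) 16} = - \frac{5893}{- \frac{16}{11}} = \left(-5893\right) \left(- \frac{11}{16}\right) = \frac{64823}{16}$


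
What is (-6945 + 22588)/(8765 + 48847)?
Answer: 15643/57612 ≈ 0.27152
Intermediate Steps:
(-6945 + 22588)/(8765 + 48847) = 15643/57612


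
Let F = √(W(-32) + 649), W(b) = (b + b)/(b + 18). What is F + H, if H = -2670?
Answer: -2670 + 5*√1281/7 ≈ -2644.4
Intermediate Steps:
W(b) = 2*b/(18 + b) (W(b) = (2*b)/(18 + b) = 2*b/(18 + b))
F = 5*√1281/7 (F = √(2*(-32)/(18 - 32) + 649) = √(2*(-32)/(-14) + 649) = √(2*(-32)*(-1/14) + 649) = √(32/7 + 649) = √(4575/7) = 5*√1281/7 ≈ 25.565)
F + H = 5*√1281/7 - 2670 = -2670 + 5*√1281/7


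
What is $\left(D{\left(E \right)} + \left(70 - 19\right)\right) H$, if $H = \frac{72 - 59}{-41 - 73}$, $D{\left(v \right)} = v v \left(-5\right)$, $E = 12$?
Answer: $\frac{2899}{38} \approx 76.289$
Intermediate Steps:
$D{\left(v \right)} = - 5 v^{2}$ ($D{\left(v \right)} = v^{2} \left(-5\right) = - 5 v^{2}$)
$H = - \frac{13}{114}$ ($H = \frac{13}{-114} = 13 \left(- \frac{1}{114}\right) = - \frac{13}{114} \approx -0.11404$)
$\left(D{\left(E \right)} + \left(70 - 19\right)\right) H = \left(- 5 \cdot 12^{2} + \left(70 - 19\right)\right) \left(- \frac{13}{114}\right) = \left(\left(-5\right) 144 + \left(70 - 19\right)\right) \left(- \frac{13}{114}\right) = \left(-720 + 51\right) \left(- \frac{13}{114}\right) = \left(-669\right) \left(- \frac{13}{114}\right) = \frac{2899}{38}$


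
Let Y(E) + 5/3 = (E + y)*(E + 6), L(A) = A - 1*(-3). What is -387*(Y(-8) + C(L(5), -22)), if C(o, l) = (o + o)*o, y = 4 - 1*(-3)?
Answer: -49665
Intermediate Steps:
y = 7 (y = 4 + 3 = 7)
L(A) = 3 + A (L(A) = A + 3 = 3 + A)
C(o, l) = 2*o**2 (C(o, l) = (2*o)*o = 2*o**2)
Y(E) = -5/3 + (6 + E)*(7 + E) (Y(E) = -5/3 + (E + 7)*(E + 6) = -5/3 + (7 + E)*(6 + E) = -5/3 + (6 + E)*(7 + E))
-387*(Y(-8) + C(L(5), -22)) = -387*((121/3 + (-8)**2 + 13*(-8)) + 2*(3 + 5)**2) = -387*((121/3 + 64 - 104) + 2*8**2) = -387*(1/3 + 2*64) = -387*(1/3 + 128) = -387*385/3 = -49665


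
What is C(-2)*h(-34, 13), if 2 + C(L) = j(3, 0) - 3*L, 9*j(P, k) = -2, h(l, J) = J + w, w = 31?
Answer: 1496/9 ≈ 166.22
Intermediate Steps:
h(l, J) = 31 + J (h(l, J) = J + 31 = 31 + J)
j(P, k) = -2/9 (j(P, k) = (⅑)*(-2) = -2/9)
C(L) = -20/9 - 3*L (C(L) = -2 + (-2/9 - 3*L) = -20/9 - 3*L)
C(-2)*h(-34, 13) = (-20/9 - 3*(-2))*(31 + 13) = (-20/9 + 6)*44 = (34/9)*44 = 1496/9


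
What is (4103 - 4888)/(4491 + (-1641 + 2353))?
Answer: -785/5203 ≈ -0.15087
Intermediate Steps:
(4103 - 4888)/(4491 + (-1641 + 2353)) = -785/(4491 + 712) = -785/5203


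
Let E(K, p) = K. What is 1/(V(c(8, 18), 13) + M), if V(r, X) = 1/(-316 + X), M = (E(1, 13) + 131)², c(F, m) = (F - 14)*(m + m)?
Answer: 303/5279471 ≈ 5.7392e-5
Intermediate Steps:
c(F, m) = 2*m*(-14 + F) (c(F, m) = (-14 + F)*(2*m) = 2*m*(-14 + F))
M = 17424 (M = (1 + 131)² = 132² = 17424)
1/(V(c(8, 18), 13) + M) = 1/(1/(-316 + 13) + 17424) = 1/(1/(-303) + 17424) = 1/(-1/303 + 17424) = 1/(5279471/303) = 303/5279471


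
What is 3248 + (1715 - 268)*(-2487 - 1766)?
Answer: -6150843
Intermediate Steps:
3248 + (1715 - 268)*(-2487 - 1766) = 3248 + 1447*(-4253) = 3248 - 6154091 = -6150843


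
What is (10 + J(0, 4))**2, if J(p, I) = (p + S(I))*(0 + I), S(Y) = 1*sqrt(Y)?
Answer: 324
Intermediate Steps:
S(Y) = sqrt(Y)
J(p, I) = I*(p + sqrt(I)) (J(p, I) = (p + sqrt(I))*(0 + I) = (p + sqrt(I))*I = I*(p + sqrt(I)))
(10 + J(0, 4))**2 = (10 + 4*(0 + sqrt(4)))**2 = (10 + 4*(0 + 2))**2 = (10 + 4*2)**2 = (10 + 8)**2 = 18**2 = 324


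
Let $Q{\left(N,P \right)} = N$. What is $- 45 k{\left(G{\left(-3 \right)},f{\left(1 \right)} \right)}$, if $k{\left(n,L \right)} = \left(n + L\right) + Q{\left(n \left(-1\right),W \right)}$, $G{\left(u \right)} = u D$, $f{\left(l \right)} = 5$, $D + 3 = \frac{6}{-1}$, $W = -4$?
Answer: $-225$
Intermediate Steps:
$D = -9$ ($D = -3 + \frac{6}{-1} = -3 + 6 \left(-1\right) = -3 - 6 = -9$)
$G{\left(u \right)} = - 9 u$ ($G{\left(u \right)} = u \left(-9\right) = - 9 u$)
$k{\left(n,L \right)} = L$ ($k{\left(n,L \right)} = \left(n + L\right) + n \left(-1\right) = \left(L + n\right) - n = L$)
$- 45 k{\left(G{\left(-3 \right)},f{\left(1 \right)} \right)} = \left(-45\right) 5 = -225$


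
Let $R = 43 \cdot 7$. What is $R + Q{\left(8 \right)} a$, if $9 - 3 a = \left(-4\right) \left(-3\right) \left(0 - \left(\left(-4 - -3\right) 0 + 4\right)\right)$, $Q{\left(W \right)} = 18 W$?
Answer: $3037$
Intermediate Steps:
$R = 301$
$a = 19$ ($a = 3 - \frac{\left(-4\right) \left(-3\right) \left(0 - \left(\left(-4 - -3\right) 0 + 4\right)\right)}{3} = 3 - \frac{12 \left(0 - \left(\left(-4 + 3\right) 0 + 4\right)\right)}{3} = 3 - \frac{12 \left(0 - \left(\left(-1\right) 0 + 4\right)\right)}{3} = 3 - \frac{12 \left(0 - \left(0 + 4\right)\right)}{3} = 3 - \frac{12 \left(0 - 4\right)}{3} = 3 - \frac{12 \left(-4\right)}{3} = 3 - -16 = 3 + 16 = 19$)
$R + Q{\left(8 \right)} a = 301 + 18 \cdot 8 \cdot 19 = 301 + 144 \cdot 19 = 301 + 2736 = 3037$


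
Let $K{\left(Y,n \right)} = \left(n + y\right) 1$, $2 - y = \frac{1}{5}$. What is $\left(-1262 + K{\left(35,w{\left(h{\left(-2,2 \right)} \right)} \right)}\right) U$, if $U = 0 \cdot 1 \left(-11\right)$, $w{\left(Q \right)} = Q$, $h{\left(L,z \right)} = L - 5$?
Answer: $0$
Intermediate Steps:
$h{\left(L,z \right)} = -5 + L$ ($h{\left(L,z \right)} = L - 5 = -5 + L$)
$y = \frac{9}{5}$ ($y = 2 - \frac{1}{5} = \frac{9}{5} \approx 1.8$)
$K{\left(Y,n \right)} = \frac{9}{5} + n$ ($K{\left(Y,n \right)} = \left(n + \frac{9}{5}\right) 1 = \left(\frac{9}{5} + n\right) 1 = \frac{9}{5} + n$)
$U = 0$ ($U = 0 \left(-11\right) = 0$)
$\left(-1262 + K{\left(35,w{\left(h{\left(-2,2 \right)} \right)} \right)}\right) U = \left(-1262 + \left(\frac{9}{5} - 7\right)\right) 0 = \left(-1262 - \frac{26}{5}\right) 0 = \left(- \frac{6336}{5}\right) 0 = 0$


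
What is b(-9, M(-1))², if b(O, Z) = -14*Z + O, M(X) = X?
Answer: 25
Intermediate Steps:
b(O, Z) = O - 14*Z
b(-9, M(-1))² = (-9 - 14*(-1))² = (-9 + 14)² = 5² = 25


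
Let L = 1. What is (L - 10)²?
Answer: 81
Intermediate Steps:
(L - 10)² = (1 - 10)² = (-9)² = 81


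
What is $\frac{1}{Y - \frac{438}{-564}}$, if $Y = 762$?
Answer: $\frac{94}{71701} \approx 0.001311$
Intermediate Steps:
$\frac{1}{Y - \frac{438}{-564}} = \frac{1}{762 - \frac{438}{-564}} = \frac{1}{762 - - \frac{73}{94}} = \frac{1}{762 + \frac{73}{94}} = \frac{1}{\frac{71701}{94}} = \frac{94}{71701}$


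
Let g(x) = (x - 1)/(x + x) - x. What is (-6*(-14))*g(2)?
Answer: -147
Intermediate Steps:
g(x) = -x + (-1 + x)/(2*x) (g(x) = (-1 + x)/((2*x)) - x = (-1 + x)*(1/(2*x)) - x = (-1 + x)/(2*x) - x = -x + (-1 + x)/(2*x))
(-6*(-14))*g(2) = (-6*(-14))*(½ - 1*2 - ½/2) = 84*(½ - 2 - ½*½) = 84*(½ - 2 - ¼) = 84*(-7/4) = -147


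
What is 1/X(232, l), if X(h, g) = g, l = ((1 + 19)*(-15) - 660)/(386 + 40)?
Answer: -71/160 ≈ -0.44375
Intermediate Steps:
l = -160/71 (l = (20*(-15) - 660)/426 = (-300 - 660)*(1/426) = -960*1/426 = -160/71 ≈ -2.2535)
1/X(232, l) = 1/(-160/71) = -71/160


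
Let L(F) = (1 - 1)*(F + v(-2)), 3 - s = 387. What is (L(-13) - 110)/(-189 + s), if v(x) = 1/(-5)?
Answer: 110/573 ≈ 0.19197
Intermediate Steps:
s = -384 (s = 3 - 1*387 = 3 - 387 = -384)
v(x) = -1/5
L(F) = 0 (L(F) = (1 - 1)*(F - 1/5) = 0*(-1/5 + F) = 0)
(L(-13) - 110)/(-189 + s) = (0 - 110)/(-189 - 384) = -110/(-573) = -110*(-1/573) = 110/573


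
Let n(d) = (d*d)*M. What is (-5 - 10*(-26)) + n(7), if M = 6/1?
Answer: 549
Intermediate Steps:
M = 6 (M = 6*1 = 6)
n(d) = 6*d² (n(d) = (d*d)*6 = d²*6 = 6*d²)
(-5 - 10*(-26)) + n(7) = (-5 - 10*(-26)) + 6*7² = (-5 + 260) + 6*49 = 255 + 294 = 549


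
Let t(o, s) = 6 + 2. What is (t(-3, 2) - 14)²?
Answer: 36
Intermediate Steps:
t(o, s) = 8
(t(-3, 2) - 14)² = (8 - 14)² = (-6)² = 36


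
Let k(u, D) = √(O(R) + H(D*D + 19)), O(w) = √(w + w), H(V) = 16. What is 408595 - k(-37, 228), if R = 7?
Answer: 408595 - √(16 + √14) ≈ 4.0859e+5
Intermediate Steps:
O(w) = √2*√w (O(w) = √(2*w) = √2*√w)
k(u, D) = √(16 + √14) (k(u, D) = √(√2*√7 + 16) = √(√14 + 16) = √(16 + √14))
408595 - k(-37, 228) = 408595 - √(16 + √14)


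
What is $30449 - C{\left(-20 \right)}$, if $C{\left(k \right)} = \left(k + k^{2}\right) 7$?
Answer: $27789$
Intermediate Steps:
$C{\left(k \right)} = 7 k + 7 k^{2}$
$30449 - C{\left(-20 \right)} = 30449 - 7 \left(-20\right) \left(1 - 20\right) = 30449 - 7 \left(-20\right) \left(-19\right) = 30449 - 2660 = 27789$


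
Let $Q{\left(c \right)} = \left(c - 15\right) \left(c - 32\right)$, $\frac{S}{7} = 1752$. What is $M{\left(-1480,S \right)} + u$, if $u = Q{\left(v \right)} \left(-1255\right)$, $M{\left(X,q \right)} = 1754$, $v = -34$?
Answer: $-4056916$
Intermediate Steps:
$S = 12264$ ($S = 7 \cdot 1752 = 12264$)
$Q{\left(c \right)} = \left(-32 + c\right) \left(-15 + c\right)$ ($Q{\left(c \right)} = \left(-15 + c\right) \left(-32 + c\right) = \left(-32 + c\right) \left(-15 + c\right)$)
$u = -4058670$ ($u = \left(480 + \left(-34\right)^{2} - -1598\right) \left(-1255\right) = \left(480 + 1156 + 1598\right) \left(-1255\right) = 3234 \left(-1255\right) = -4058670$)
$M{\left(-1480,S \right)} + u = 1754 - 4058670 = -4056916$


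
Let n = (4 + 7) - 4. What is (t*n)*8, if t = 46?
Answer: 2576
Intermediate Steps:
n = 7 (n = 11 - 4 = 7)
(t*n)*8 = (46*7)*8 = 322*8 = 2576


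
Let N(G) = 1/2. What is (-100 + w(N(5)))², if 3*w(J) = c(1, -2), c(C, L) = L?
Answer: 91204/9 ≈ 10134.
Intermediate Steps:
N(G) = ½
w(J) = -⅔ (w(J) = (⅓)*(-2) = -⅔)
(-100 + w(N(5)))² = (-100 - ⅔)² = (-302/3)² = 91204/9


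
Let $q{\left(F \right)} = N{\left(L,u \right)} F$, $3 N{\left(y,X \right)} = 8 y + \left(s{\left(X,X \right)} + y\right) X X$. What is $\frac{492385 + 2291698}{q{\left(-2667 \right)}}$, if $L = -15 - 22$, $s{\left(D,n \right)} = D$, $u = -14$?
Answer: $\frac{2784083}{9149588} \approx 0.30429$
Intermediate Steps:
$L = -37$
$N{\left(y,X \right)} = \frac{8 y}{3} + \frac{X^{2} \left(X + y\right)}{3}$ ($N{\left(y,X \right)} = \frac{8 y + \left(X + y\right) X X}{3} = \frac{8 y + X \left(X + y\right) X}{3} = \frac{8 y + X^{2} \left(X + y\right)}{3} = \frac{8 y}{3} + \frac{X^{2} \left(X + y\right)}{3}$)
$q{\left(F \right)} = - \frac{10292 F}{3}$ ($q{\left(F \right)} = \left(\frac{\left(-14\right)^{3}}{3} + \frac{8}{3} \left(-37\right) + \frac{1}{3} \left(-37\right) \left(-14\right)^{2}\right) F = \left(\frac{1}{3} \left(-2744\right) - \frac{296}{3} + \frac{1}{3} \left(-37\right) 196\right) F = \left(- \frac{2744}{3} - \frac{296}{3} - \frac{7252}{3}\right) F = - \frac{10292 F}{3}$)
$\frac{492385 + 2291698}{q{\left(-2667 \right)}} = \frac{492385 + 2291698}{\left(- \frac{10292}{3}\right) \left(-2667\right)} = \frac{2784083}{9149588}$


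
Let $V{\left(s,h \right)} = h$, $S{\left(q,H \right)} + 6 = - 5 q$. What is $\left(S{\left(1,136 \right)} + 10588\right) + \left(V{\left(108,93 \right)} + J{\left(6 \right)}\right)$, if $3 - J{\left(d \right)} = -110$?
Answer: $10783$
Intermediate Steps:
$S{\left(q,H \right)} = -6 - 5 q$
$J{\left(d \right)} = 113$ ($J{\left(d \right)} = 3 - -110 = 3 + 110 = 113$)
$\left(S{\left(1,136 \right)} + 10588\right) + \left(V{\left(108,93 \right)} + J{\left(6 \right)}\right) = \left(\left(-6 - 5\right) + 10588\right) + \left(93 + 113\right) = \left(\left(-6 - 5\right) + 10588\right) + 206 = \left(-11 + 10588\right) + 206 = 10577 + 206 = 10783$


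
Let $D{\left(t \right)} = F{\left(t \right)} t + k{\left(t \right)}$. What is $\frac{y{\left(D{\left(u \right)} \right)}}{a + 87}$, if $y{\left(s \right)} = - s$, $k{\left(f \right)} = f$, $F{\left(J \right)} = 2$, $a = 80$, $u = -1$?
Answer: $\frac{3}{167} \approx 0.017964$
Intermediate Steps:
$D{\left(t \right)} = 3 t$ ($D{\left(t \right)} = 2 t + t = 3 t$)
$\frac{y{\left(D{\left(u \right)} \right)}}{a + 87} = \frac{\left(-1\right) 3 \left(-1\right)}{80 + 87} = \frac{\left(-1\right) \left(-3\right)}{167} = 3 \cdot \frac{1}{167} = \frac{3}{167}$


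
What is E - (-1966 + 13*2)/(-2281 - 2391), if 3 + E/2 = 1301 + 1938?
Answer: 7558811/1168 ≈ 6471.6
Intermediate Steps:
E = 6472 (E = -6 + 2*(1301 + 1938) = -6 + 2*3239 = -6 + 6478 = 6472)
E - (-1966 + 13*2)/(-2281 - 2391) = 6472 - (-1966 + 13*2)/(-2281 - 2391) = 6472 - (-1966 + 26)/(-4672) = 6472 - (-1940)*(-1)/4672 = 6472 - 1*485/1168 = 6472 - 485/1168 = 7558811/1168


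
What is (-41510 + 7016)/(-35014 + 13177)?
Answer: 11498/7279 ≈ 1.5796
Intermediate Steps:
(-41510 + 7016)/(-35014 + 13177) = -34494/(-21837) = -34494*(-1/21837) = 11498/7279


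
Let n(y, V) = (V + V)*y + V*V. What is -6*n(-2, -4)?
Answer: -192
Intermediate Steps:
n(y, V) = V² + 2*V*y (n(y, V) = (2*V)*y + V² = 2*V*y + V² = V² + 2*V*y)
-6*n(-2, -4) = -(-24)*(-4 + 2*(-2)) = -(-24)*(-4 - 4) = -(-24)*(-8) = -6*32 = -192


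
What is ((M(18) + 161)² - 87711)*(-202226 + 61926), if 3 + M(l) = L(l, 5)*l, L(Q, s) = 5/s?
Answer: 7959920500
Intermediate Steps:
M(l) = -3 + l (M(l) = -3 + (5/5)*l = -3 + (5*(⅕))*l = -3 + 1*l = -3 + l)
((M(18) + 161)² - 87711)*(-202226 + 61926) = (((-3 + 18) + 161)² - 87711)*(-202226 + 61926) = ((15 + 161)² - 87711)*(-140300) = (176² - 87711)*(-140300) = (30976 - 87711)*(-140300) = -56735*(-140300) = 7959920500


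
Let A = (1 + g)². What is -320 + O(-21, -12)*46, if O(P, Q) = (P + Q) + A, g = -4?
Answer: -1424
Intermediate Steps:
A = 9 (A = (1 - 4)² = (-3)² = 9)
O(P, Q) = 9 + P + Q (O(P, Q) = (P + Q) + 9 = 9 + P + Q)
-320 + O(-21, -12)*46 = -320 + (9 - 21 - 12)*46 = -320 - 24*46 = -320 - 1104 = -1424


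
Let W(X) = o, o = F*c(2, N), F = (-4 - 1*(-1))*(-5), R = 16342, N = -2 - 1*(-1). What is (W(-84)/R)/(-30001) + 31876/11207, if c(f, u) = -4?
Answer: 7814024675006/2747263482397 ≈ 2.8443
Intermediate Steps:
N = -1 (N = -2 + 1 = -1)
F = 15 (F = (-4 + 1)*(-5) = -3*(-5) = 15)
o = -60 (o = 15*(-4) = -60)
W(X) = -60
(W(-84)/R)/(-30001) + 31876/11207 = -60/16342/(-30001) + 31876/11207 = -60*1/16342*(-1/30001) + 31876*(1/11207) = -30/8171*(-1/30001) + 31876/11207 = 30/245138171 + 31876/11207 = 7814024675006/2747263482397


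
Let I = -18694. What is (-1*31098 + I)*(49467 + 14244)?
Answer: -3172298112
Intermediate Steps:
(-1*31098 + I)*(49467 + 14244) = (-1*31098 - 18694)*(49467 + 14244) = (-31098 - 18694)*63711 = -49792*63711 = -3172298112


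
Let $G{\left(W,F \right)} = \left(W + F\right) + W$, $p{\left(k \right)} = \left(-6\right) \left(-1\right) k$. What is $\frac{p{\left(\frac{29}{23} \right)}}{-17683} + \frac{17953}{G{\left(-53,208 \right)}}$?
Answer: $\frac{7301628929}{41484318} \approx 176.01$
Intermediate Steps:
$p{\left(k \right)} = 6 k$
$G{\left(W,F \right)} = F + 2 W$ ($G{\left(W,F \right)} = \left(F + W\right) + W = F + 2 W$)
$\frac{p{\left(\frac{29}{23} \right)}}{-17683} + \frac{17953}{G{\left(-53,208 \right)}} = \frac{6 \cdot \frac{29}{23}}{-17683} + \frac{17953}{208 + 2 \left(-53\right)} = 6 \cdot 29 \cdot \frac{1}{23} \left(- \frac{1}{17683}\right) + \frac{17953}{208 - 106} = 6 \cdot \frac{29}{23} \left(- \frac{1}{17683}\right) + \frac{17953}{102} = \frac{174}{23} \left(- \frac{1}{17683}\right) + 17953 \cdot \frac{1}{102} = - \frac{174}{406709} + \frac{17953}{102} = \frac{7301628929}{41484318}$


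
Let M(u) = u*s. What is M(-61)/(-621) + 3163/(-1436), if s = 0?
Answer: -3163/1436 ≈ -2.2026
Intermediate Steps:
M(u) = 0 (M(u) = u*0 = 0)
M(-61)/(-621) + 3163/(-1436) = 0/(-621) + 3163/(-1436) = 0*(-1/621) + 3163*(-1/1436) = 0 - 3163/1436 = -3163/1436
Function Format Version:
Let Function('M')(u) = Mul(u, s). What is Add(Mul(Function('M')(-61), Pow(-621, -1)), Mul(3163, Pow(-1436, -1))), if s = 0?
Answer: Rational(-3163, 1436) ≈ -2.2026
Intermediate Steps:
Function('M')(u) = 0 (Function('M')(u) = Mul(u, 0) = 0)
Add(Mul(Function('M')(-61), Pow(-621, -1)), Mul(3163, Pow(-1436, -1))) = Add(Mul(0, Pow(-621, -1)), Mul(3163, Pow(-1436, -1))) = Add(Mul(0, Rational(-1, 621)), Mul(3163, Rational(-1, 1436))) = Add(0, Rational(-3163, 1436)) = Rational(-3163, 1436)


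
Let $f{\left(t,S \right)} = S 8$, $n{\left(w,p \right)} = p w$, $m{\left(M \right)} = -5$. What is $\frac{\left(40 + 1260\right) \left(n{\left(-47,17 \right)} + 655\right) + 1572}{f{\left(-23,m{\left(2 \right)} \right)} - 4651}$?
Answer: $\frac{185628}{4691} \approx 39.571$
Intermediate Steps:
$f{\left(t,S \right)} = 8 S$
$\frac{\left(40 + 1260\right) \left(n{\left(-47,17 \right)} + 655\right) + 1572}{f{\left(-23,m{\left(2 \right)} \right)} - 4651} = \frac{\left(40 + 1260\right) \left(17 \left(-47\right) + 655\right) + 1572}{8 \left(-5\right) - 4651} = \frac{1300 \left(-799 + 655\right) + 1572}{-40 - 4651} = \frac{1300 \left(-144\right) + 1572}{-4691} = \left(-187200 + 1572\right) \left(- \frac{1}{4691}\right) = \left(-185628\right) \left(- \frac{1}{4691}\right) = \frac{185628}{4691}$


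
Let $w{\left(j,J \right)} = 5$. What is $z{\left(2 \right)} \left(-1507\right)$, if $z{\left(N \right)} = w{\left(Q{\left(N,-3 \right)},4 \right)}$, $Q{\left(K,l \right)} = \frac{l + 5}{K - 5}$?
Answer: $-7535$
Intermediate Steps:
$Q{\left(K,l \right)} = \frac{5 + l}{-5 + K}$
$z{\left(N \right)} = 5$
$z{\left(2 \right)} \left(-1507\right) = 5 \left(-1507\right) = -7535$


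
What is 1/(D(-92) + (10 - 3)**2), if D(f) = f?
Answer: -1/43 ≈ -0.023256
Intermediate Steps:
1/(D(-92) + (10 - 3)**2) = 1/(-92 + (10 - 3)**2) = 1/(-92 + 7**2) = 1/(-92 + 49) = 1/(-43) = -1/43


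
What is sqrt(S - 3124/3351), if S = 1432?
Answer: 2*sqrt(4017436827)/3351 ≈ 37.829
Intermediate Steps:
sqrt(S - 3124/3351) = sqrt(1432 - 3124/3351) = sqrt(4795508/3351) = 2*sqrt(4017436827)/3351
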